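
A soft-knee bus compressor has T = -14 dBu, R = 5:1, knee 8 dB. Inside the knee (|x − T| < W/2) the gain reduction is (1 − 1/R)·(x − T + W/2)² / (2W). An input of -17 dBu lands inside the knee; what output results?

x − T + W/2 = -17 − (-14) + 4 = 1.
GR = (1 − 1/5) × 1² / 16 = 0.8 × 1 / 16 = 0.05 dB.
Output = -17 − 0.05 = -17.05 dBu.

-17.05 dBu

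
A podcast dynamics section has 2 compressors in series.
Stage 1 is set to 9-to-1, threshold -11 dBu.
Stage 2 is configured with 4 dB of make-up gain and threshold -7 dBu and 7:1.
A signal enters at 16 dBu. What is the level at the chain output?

Stage 1: 16 dBu is 27 dB over -11 dBu; at 9:1 that becomes 3 dB over, giving -8 dBu.
Stage 2: below threshold (-8 ≤ -7); passes unchanged; make-up brings it to -4 dBu.

-4 dBu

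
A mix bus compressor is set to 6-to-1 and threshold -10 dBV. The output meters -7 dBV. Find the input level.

The compressed level sits -7 − (-10) = 3 dB over threshold.
Undo the ratio: input overshoot = 3 × 6 = 18 dB, giving input = 8 dBV.

8 dBV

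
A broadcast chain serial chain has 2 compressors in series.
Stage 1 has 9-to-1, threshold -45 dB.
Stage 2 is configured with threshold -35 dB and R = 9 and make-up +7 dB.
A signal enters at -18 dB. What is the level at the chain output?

Stage 1: 27 dB above -45 dB, reduced 9:1 to 3 dB above → -42 dB.
Stage 2: below threshold (-42 ≤ -35); passes unchanged; make-up brings it to -35 dB.

-35 dB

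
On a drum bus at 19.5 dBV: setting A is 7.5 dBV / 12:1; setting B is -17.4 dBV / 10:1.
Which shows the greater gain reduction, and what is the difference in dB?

B, by 22.21 dB

A: GR = 12 − 12/12 = 11 dB.
B: GR = 36.9 − 36.9/10 = 33.21 dB.
Difference: 22.21 dB in favour of B.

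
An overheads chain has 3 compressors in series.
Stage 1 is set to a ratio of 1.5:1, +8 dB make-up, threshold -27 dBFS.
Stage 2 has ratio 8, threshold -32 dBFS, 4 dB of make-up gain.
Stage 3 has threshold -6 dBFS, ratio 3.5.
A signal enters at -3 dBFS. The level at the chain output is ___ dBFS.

-24.375 dBFS

Stage 1: overshoot 24 dB → 24/1.5 = 16 dB → -11 dBFS; +8 dB make-up → -3 dBFS.
Stage 2: overshoot 29 dB → 29/8 = 3.625 dB → -28.375 dBFS; +4 dB make-up → -24.375 dBFS.
Stage 3: -24.375 dBFS is at or below the -6 dBFS threshold — no compression; output -24.375 dBFS.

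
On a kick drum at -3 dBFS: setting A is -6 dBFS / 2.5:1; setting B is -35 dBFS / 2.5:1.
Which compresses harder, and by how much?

B, by 17.4 dB

A: 3 dB over, compressed to 1.2 dB over, so 1.8 dB of GR.
B: 32 dB over, compressed to 12.8 dB over, so 19.2 dB of GR.
B reduces 17.4 dB more.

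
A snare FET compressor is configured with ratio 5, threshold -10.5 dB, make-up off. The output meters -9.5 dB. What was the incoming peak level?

-5.5 dB

Post-compression overshoot = -9.5 − (-10.5) = 1 dB.
Input overshoot = R × output overshoot = 5 dB → input = -10.5 + 5 = -5.5 dB.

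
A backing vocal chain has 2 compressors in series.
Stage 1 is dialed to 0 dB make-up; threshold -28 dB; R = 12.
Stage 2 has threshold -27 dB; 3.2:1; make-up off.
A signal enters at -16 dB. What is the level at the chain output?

Stage 1: 12 dB above -28 dB, reduced 12:1 to 1 dB above → -27 dB.
Stage 2: below threshold (-27 ≤ -27); passes unchanged; output -27 dB.

-27 dB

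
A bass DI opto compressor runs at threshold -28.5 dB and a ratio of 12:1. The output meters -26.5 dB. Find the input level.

-4.5 dB

That's 2 dB above the -28.5 dB threshold.
Input overshoot = R × output overshoot = 24 dB → input = -28.5 + 24 = -4.5 dB.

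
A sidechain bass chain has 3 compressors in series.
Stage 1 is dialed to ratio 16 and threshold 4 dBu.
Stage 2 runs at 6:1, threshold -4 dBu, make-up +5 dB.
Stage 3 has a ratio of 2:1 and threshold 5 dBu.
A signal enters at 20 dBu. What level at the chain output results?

Stage 1: overshoot 16 dB → 16/16 = 1 dB → 5 dBu.
Stage 2: overshoot 9 dB → 9/6 = 1.5 dB → -2.5 dBu; +5 dB make-up → 2.5 dBu.
Stage 3: 2.5 dBu ≤ 5 dBu, so stage 3 doesn't engage; output 2.5 dBu.

2.5 dBu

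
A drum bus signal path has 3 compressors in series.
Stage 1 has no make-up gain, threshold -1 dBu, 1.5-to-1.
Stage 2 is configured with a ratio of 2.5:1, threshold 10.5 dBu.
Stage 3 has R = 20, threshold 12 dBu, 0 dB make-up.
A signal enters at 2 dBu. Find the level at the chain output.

1 dBu

Stage 1: overshoot 3 dB → 3/1.5 = 2 dB → 1 dBu.
Stage 2: 1 dBu is at or below the 10.5 dBu threshold — no compression; output 1 dBu.
Stage 3: 1 dBu is at or below the 12 dBu threshold — no compression; output 1 dBu.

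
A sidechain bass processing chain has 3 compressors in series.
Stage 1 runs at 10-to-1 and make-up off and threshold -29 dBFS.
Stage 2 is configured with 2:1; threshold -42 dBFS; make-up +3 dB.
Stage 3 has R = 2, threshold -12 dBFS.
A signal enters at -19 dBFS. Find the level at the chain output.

-32 dBFS

Stage 1: overshoot 10 dB → 10/10 = 1 dB → -28 dBFS.
Stage 2: overshoot 14 dB → 14/2 = 7 dB → -35 dBFS; +3 dB make-up → -32 dBFS.
Stage 3: -32 dBFS is at or below the -12 dBFS threshold — no compression; output -32 dBFS.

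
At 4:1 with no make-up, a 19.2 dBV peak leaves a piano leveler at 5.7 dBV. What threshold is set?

Input is 18 dB above T (since output overshoot × R = input overshoot: (5.7 − T)·4 = 19.2 − T gives T = 1.2 dBV).
Check: 1.2 + (19.2 − 1.2)/4 = 1.2 + 4.5 = 5.7 dBV. ✓

1.2 dBV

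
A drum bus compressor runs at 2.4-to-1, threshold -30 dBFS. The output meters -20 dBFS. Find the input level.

-6 dBFS

Post-compression overshoot = -20 − (-30) = 10 dB.
Undo the ratio: input overshoot = 10 × 2.4 = 24 dB, giving input = -6 dBFS.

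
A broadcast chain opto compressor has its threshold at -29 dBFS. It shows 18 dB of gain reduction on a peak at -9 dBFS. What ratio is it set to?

Input overshoot = -9 − (-29) = 20 dB.
Output overshoot = 20 − 18 = 2 dB.
Ratio = input overshoot / output overshoot = 20 / 2 = 10.

10:1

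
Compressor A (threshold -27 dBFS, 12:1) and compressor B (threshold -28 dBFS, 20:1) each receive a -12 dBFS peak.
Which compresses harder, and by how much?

B, by 1.45 dB

A: 15 dB over, compressed to 1.25 dB over, so 13.75 dB of GR.
B: 16 dB over, compressed to 0.8 dB over, so 15.2 dB of GR.
Difference: 1.45 dB in favour of B.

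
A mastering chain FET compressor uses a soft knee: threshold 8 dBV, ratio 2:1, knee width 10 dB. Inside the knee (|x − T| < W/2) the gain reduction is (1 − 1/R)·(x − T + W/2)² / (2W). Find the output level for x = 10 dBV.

x − T + W/2 = 10 − 8 + 5 = 7.
GR = (1 − 1/2) × 7² / 20 = 0.5 × 49 / 20 = 1.225 dB.
Output = 10 − 1.225 = 8.775 dBV.

8.775 dBV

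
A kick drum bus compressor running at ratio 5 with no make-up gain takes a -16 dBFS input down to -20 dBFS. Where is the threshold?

Gain reduction = -16 − (-20) = 4 dB; output overshoot = GR / (R − 1) = 4 / 4 = 1 dB.
Threshold = output − output overshoot = -20 − 1 = -21 dBFS.

-21 dBFS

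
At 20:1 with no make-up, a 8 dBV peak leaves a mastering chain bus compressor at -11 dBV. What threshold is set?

Gain reduction = 8 − (-11) = 19 dB; output overshoot = GR / (R − 1) = 19 / 19 = 1 dB.
Threshold = output − output overshoot = -11 − 1 = -12 dBV.

-12 dBV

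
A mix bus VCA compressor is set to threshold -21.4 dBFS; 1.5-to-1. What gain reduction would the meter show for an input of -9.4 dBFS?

Overshoot = -9.4 − (-21.4) = 12 dB.
A 1.5:1 ratio leaves 8 dB of that excess.
So the signal is attenuated by 12 − 8 = 4 dB.

4 dB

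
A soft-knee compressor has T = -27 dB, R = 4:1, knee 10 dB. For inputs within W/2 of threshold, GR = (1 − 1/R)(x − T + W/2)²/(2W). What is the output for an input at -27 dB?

-27.9375 dB

x − T + W/2 = -27 − (-27) + 5 = 5.
GR = (1 − 1/4) × 5² / 20 = 0.75 × 25 / 20 = 0.9375 dB.
Output = -27 − 0.9375 = -27.9375 dB.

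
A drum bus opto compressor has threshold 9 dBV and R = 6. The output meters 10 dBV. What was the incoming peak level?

15 dBV

That's 1 dB above the 9 dBV threshold.
Before 6:1 compression the overshoot was 1 × 6 = 6 dB, so input = 9 + 6 = 15 dBV.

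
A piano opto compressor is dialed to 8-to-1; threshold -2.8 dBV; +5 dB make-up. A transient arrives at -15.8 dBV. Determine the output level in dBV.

-10.8 dBV

-15.8 dBV is 13 dB below the -2.8 dBV threshold, so no gain reduction is applied.
Make-up gain adds 5 dB: -15.8 + 5 = -10.8 dBV.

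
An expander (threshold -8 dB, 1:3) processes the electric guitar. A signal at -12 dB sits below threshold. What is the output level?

-20 dB

The input is 4 dB below the -8 dB threshold.
A 1:3 expander multiplies undershoot by 3: 4 × 3 = 12 dB below threshold.
Output = -8 − 12 = -20 dB.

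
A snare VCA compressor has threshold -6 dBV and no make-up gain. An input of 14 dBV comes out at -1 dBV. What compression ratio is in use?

4:1

Input overshoot = 14 − (-6) = 20 dB; output overshoot = -1 − (-6) = 5 dB.
Ratio = 20 / 5 = 4.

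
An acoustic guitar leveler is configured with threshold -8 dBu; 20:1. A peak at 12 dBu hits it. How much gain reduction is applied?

19 dB

The signal is 20 dB above threshold.
At 20:1, output sits 20/20 = 1 dB above threshold.
So the signal is attenuated by 20 − 1 = 19 dB.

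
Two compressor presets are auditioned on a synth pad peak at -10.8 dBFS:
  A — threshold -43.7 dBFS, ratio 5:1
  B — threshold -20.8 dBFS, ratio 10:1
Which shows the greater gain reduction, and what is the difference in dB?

A: overshoot 32.9 dB → output overshoot 6.58 dB → GR 26.32 dB.
B: overshoot 10 dB → output overshoot 1 dB → GR 9 dB.
A reduces 17.32 dB more.

A, by 17.32 dB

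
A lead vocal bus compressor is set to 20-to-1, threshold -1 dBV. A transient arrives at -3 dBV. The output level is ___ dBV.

-3 dBV

-3 dBV is 2 dB below the -1 dBV threshold, so no gain reduction is applied.
Output = input = -3 dBV.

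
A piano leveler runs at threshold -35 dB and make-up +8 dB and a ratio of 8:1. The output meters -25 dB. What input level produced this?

Stripping the +8 dB make-up gives -33 dB at the gain stage.
The compressed level sits -33 − (-35) = 2 dB over threshold.
Input overshoot = R × output overshoot = 16 dB → input = -35 + 16 = -19 dB.

-19 dB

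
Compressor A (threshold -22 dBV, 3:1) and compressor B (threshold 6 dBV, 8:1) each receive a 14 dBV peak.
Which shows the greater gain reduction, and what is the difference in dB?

A: GR = 36 − 36/3 = 24 dB.
B: GR = 8 − 8/8 = 7 dB.
Difference: 17 dB in favour of A.

A, by 17 dB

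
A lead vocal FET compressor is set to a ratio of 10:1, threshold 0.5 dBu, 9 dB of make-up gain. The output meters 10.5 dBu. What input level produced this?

10.5 dBu

Remove make-up: 10.5 − 9 = 1.5 dBu.
The compressed level sits 1.5 − 0.5 = 1 dB over threshold.
Input overshoot = R × output overshoot = 10 dB → input = 0.5 + 10 = 10.5 dBu.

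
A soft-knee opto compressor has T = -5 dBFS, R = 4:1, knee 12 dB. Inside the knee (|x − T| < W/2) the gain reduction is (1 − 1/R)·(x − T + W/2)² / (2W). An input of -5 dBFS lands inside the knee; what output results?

x − T + W/2 = -5 − (-5) + 6 = 6.
GR = (1 − 1/4) × 6² / 24 = 0.75 × 36 / 24 = 1.125 dB.
Output = -5 − 1.125 = -6.125 dBFS.

-6.125 dBFS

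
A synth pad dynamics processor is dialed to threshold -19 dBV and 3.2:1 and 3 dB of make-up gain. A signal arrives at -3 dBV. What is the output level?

-11 dBV

-3 dBV sits 16 dB over threshold.
The 16 dB excess becomes 5 dB after 3.2:1 reduction.
That puts the output at -14 dBV; make-up adds 3 dB, giving -11 dBV.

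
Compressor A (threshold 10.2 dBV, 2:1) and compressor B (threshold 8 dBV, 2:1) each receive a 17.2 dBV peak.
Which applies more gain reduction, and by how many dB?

B, by 1.1 dB

A: GR = 7 − 7/2 = 3.5 dB.
B: GR = 9.2 − 9.2/2 = 4.6 dB.
Difference: 1.1 dB in favour of B.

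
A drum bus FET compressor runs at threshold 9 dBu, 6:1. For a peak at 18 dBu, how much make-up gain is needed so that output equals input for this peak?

The peak compresses to 9 + 9/6 = 10.5 dBu.
To reach 18 dBu requires 18 − 10.5 = 7.5 dB of make-up.

7.5 dB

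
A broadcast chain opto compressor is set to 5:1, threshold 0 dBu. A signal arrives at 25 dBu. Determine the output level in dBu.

5 dBu

Overshoot: 25 − 0 = 25 dB.
5:1 compression reduces that to 25/5 = 5 dB over.
Output = 0 + 5 = 5 dBu.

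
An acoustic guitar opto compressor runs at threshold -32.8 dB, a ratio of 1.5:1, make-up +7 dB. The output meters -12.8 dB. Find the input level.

Before make-up, the level was -12.8 − 7 = -19.8 dB.
That's 13 dB above the -32.8 dB threshold.
Input overshoot = R × output overshoot = 19.5 dB → input = -32.8 + 19.5 = -13.3 dB.

-13.3 dB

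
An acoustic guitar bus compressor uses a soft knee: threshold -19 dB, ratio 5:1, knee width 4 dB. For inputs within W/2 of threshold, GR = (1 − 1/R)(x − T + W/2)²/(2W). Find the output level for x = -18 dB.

-18.9 dB

x − T + W/2 = -18 − (-19) + 2 = 3.
GR = (1 − 1/5) × 3² / 8 = 0.8 × 9 / 8 = 0.9 dB.
Output = -18 − 0.9 = -18.9 dB.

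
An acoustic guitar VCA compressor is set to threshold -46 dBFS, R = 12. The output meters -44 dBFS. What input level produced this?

-22 dBFS

That's 2 dB above the -46 dBFS threshold.
Before 12:1 compression the overshoot was 2 × 12 = 24 dB, so input = -46 + 24 = -22 dBFS.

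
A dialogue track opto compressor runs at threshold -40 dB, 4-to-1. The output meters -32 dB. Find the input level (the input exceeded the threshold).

-8 dB

That's 8 dB above the -40 dB threshold.
Undo the ratio: input overshoot = 8 × 4 = 32 dB, giving input = -8 dB.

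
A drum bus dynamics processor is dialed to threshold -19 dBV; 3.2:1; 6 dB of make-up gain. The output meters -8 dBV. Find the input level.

Stripping the +6 dB make-up gives -14 dBV at the gain stage.
Post-compression overshoot = -14 − (-19) = 5 dB.
Input overshoot = R × output overshoot = 16 dB → input = -19 + 16 = -3 dBV.

-3 dBV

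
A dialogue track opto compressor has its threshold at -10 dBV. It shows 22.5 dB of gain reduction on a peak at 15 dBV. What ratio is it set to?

Input overshoot = 15 − (-10) = 25 dB.
Output overshoot = 25 − 22.5 = 2.5 dB.
Ratio = input overshoot / output overshoot = 25 / 2.5 = 10.

10:1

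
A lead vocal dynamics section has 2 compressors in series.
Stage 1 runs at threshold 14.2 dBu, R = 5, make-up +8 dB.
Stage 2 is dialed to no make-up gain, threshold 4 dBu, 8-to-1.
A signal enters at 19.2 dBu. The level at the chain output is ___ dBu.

Stage 1: 19.2 dBu is 5 dB over 14.2 dBu; at 5:1 that becomes 1 dB over, giving 15.2 dBu; +8 dB make-up → 23.2 dBu.
Stage 2: 19.2 dB above 4 dBu, reduced 8:1 to 2.4 dB above → 6.4 dBu.

6.4 dBu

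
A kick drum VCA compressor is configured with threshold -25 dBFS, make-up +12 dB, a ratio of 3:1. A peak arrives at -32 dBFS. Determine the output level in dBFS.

-32 dBFS is 7 dB below the -25 dBFS threshold, so no gain reduction is applied.
Make-up gain adds 12 dB: -32 + 12 = -20 dBFS.

-20 dBFS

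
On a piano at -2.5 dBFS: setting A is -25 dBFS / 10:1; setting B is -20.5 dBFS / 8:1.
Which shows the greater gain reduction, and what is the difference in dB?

A, by 4.5 dB

A: GR = 22.5 − 22.5/10 = 20.25 dB.
B: GR = 18 − 18/8 = 15.75 dB.
Difference: 4.5 dB in favour of A.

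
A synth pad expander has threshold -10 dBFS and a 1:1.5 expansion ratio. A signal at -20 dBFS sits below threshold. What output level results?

-25 dBFS

The input is 10 dB below the -10 dBFS threshold.
A 1:1.5 expander multiplies undershoot by 1.5: 10 × 1.5 = 15 dB below threshold.
Output = -10 − 15 = -25 dBFS.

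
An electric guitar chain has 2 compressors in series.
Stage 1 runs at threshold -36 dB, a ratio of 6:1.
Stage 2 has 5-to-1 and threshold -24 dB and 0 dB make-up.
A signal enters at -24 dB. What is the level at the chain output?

-34 dB

Stage 1: overshoot 12 dB → 12/6 = 2 dB → -34 dB.
Stage 2: -34 dB ≤ -24 dB, so stage 2 doesn't engage; output -34 dB.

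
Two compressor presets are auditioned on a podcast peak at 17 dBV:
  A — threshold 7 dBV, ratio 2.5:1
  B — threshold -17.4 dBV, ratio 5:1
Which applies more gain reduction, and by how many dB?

A: GR = 10 − 10/2.5 = 6 dB.
B: GR = 34.4 − 34.4/5 = 27.52 dB.
B reduces 21.52 dB more.

B, by 21.52 dB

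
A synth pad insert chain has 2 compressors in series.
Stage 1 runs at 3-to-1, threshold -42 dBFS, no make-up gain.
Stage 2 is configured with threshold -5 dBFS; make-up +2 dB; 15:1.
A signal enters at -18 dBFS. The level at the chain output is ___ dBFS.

Stage 1: 24 dB above -42 dBFS, reduced 3:1 to 8 dB above → -34 dBFS.
Stage 2: -34 dBFS ≤ -5 dBFS, so stage 2 doesn't engage; make-up brings it to -32 dBFS.

-32 dBFS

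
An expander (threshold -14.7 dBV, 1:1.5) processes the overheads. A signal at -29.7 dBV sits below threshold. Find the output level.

-37.2 dBV

Below threshold, a 1:1.5 expander applies gain = (1.5−1)×(T − x) of attenuation.
(1.5−1) × 15 = 7.5 dB, so output = -29.7 − 7.5 = -37.2 dBV.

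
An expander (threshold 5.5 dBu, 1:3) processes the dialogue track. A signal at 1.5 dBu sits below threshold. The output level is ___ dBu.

Undershoot = 5.5 − 1.5 = 4 dB.
At 1:3, that expands to 12 dB under threshold.
Output = 5.5 − 12 = -6.5 dBu.

-6.5 dBu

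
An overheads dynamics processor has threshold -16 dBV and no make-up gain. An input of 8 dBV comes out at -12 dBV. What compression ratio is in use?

6:1

Input overshoot = 8 − (-16) = 24 dB; output overshoot = -12 − (-16) = 4 dB.
Ratio = 24 / 4 = 6.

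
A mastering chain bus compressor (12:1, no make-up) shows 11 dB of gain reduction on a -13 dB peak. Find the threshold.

-25 dB

Input is 12 dB above T (since output overshoot × R = input overshoot: (-24 − T)·12 = -13 − T gives T = -25 dB).
Check: -25 + (-13 − (-25))/12 = -25 + 1 = -24 dB. ✓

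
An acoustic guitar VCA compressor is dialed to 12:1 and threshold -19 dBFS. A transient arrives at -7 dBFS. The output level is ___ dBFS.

-18 dBFS

-7 dBFS sits 12 dB over threshold.
At 12:1 the overshoot is divided by 12, leaving 1 dB above threshold.
Output = -19 + 1 = -18 dBFS.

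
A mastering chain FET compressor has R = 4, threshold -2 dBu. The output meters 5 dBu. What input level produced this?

Post-compression overshoot = 5 − (-2) = 7 dB.
Before 4:1 compression the overshoot was 7 × 4 = 28 dB, so input = -2 + 28 = 26 dBu.

26 dBu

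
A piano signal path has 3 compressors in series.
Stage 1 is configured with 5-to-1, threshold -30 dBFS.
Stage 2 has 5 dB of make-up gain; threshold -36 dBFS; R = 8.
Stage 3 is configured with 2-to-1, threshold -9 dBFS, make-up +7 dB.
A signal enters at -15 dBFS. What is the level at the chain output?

-22.875 dBFS

Stage 1: overshoot 15 dB → 15/5 = 3 dB → -27 dBFS.
Stage 2: 9 dB above -36 dBFS, reduced 8:1 to 1.125 dB above → -34.875 dBFS; +5 dB make-up → -29.875 dBFS.
Stage 3: below threshold (-29.875 ≤ -9); passes unchanged; make-up brings it to -22.875 dBFS.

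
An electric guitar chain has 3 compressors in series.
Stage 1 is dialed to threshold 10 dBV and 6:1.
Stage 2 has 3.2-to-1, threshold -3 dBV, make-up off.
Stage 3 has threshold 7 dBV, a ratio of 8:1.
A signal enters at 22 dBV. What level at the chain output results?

1.6875 dBV

Stage 1: 22 dBV is 12 dB over 10 dBV; at 6:1 that becomes 2 dB over, giving 12 dBV.
Stage 2: overshoot 15 dB → 15/3.2 = 4.6875 dB → 1.6875 dBV.
Stage 3: 1.6875 dBV ≤ 7 dBV, so stage 3 doesn't engage; output 1.6875 dBV.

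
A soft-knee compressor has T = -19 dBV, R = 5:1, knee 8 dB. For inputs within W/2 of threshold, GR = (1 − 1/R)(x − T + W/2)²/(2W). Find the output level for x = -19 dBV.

-19.8 dBV

x − T + W/2 = -19 − (-19) + 4 = 4.
GR = (1 − 1/5) × 4² / 16 = 0.8 × 16 / 16 = 0.8 dB.
Output = -19 − 0.8 = -19.8 dBV.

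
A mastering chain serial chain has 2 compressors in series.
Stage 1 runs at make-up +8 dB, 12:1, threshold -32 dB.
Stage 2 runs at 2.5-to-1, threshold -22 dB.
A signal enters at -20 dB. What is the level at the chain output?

-23 dB

Stage 1: overshoot 12 dB → 12/12 = 1 dB → -31 dB; +8 dB make-up → -23 dB.
Stage 2: below threshold (-23 ≤ -22); passes unchanged; output -23 dB.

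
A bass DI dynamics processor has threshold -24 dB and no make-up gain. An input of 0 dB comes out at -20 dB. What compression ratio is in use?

6:1

Input overshoot = 0 − (-24) = 24 dB; output overshoot = -20 − (-24) = 4 dB.
Ratio = 24 / 4 = 6.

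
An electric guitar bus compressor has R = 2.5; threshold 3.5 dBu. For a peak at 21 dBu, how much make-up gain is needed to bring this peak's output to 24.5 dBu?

14 dB

Without make-up, output = threshold + overshoot/2.5 = 3.5 + 7 = 10.5 dBu.
Gap to target: 14 dB.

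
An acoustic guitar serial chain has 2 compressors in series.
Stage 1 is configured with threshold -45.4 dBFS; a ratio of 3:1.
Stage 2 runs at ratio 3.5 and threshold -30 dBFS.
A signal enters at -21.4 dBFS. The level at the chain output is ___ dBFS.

-37.4 dBFS

Stage 1: overshoot 24 dB → 24/3 = 8 dB → -37.4 dBFS.
Stage 2: -37.4 dBFS ≤ -30 dBFS, so stage 2 doesn't engage; output -37.4 dBFS.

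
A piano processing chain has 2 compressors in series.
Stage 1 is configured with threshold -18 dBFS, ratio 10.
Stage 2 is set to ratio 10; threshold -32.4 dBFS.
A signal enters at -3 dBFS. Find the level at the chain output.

-30.81 dBFS

Stage 1: overshoot 15 dB → 15/10 = 1.5 dB → -16.5 dBFS.
Stage 2: -16.5 dBFS is 15.9 dB over -32.4 dBFS; at 10:1 that becomes 1.59 dB over, giving -30.81 dBFS.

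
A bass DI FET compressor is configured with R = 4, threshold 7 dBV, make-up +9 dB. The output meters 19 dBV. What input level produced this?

19 dBV

Stripping the +9 dB make-up gives 10 dBV at the gain stage.
Post-compression overshoot = 10 − 7 = 3 dB.
Undo the ratio: input overshoot = 3 × 4 = 12 dB, giving input = 19 dBV.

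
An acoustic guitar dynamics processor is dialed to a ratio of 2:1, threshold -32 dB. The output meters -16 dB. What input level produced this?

0 dB

Post-compression overshoot = -16 − (-32) = 16 dB.
Before 2:1 compression the overshoot was 16 × 2 = 32 dB, so input = -32 + 32 = 0 dB.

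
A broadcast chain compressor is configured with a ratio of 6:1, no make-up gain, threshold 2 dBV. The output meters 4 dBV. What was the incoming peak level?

14 dBV

Post-compression overshoot = 4 − 2 = 2 dB.
Input overshoot = R × output overshoot = 12 dB → input = 2 + 12 = 14 dBV.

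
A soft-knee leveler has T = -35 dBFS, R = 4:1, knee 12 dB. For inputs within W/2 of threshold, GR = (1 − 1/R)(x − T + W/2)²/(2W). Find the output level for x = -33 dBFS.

-35 dBFS

x − T + W/2 = -33 − (-35) + 6 = 8.
GR = (1 − 1/4) × 8² / 24 = 0.75 × 64 / 24 = 2 dB.
Output = -33 − 2 = -35 dBFS.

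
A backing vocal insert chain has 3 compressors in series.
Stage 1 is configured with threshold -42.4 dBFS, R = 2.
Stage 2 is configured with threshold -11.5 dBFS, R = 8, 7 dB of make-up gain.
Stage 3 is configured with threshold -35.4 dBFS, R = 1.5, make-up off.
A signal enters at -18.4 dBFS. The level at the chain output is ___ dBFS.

-27.4 dBFS

Stage 1: 24 dB above -42.4 dBFS, reduced 2:1 to 12 dB above → -30.4 dBFS.
Stage 2: -30.4 dBFS ≤ -11.5 dBFS, so stage 2 doesn't engage; make-up brings it to -23.4 dBFS.
Stage 3: 12 dB above -35.4 dBFS, reduced 1.5:1 to 8 dB above → -27.4 dBFS.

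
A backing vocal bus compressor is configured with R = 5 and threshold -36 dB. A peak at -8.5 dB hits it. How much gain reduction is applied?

22 dB

Overshoot = -8.5 − (-36) = 27.5 dB.
After 5:1 compression the overshoot becomes 27.5/5 = 5.5 dB.
Gain reduction = 27.5 − 5.5 = 22 dB.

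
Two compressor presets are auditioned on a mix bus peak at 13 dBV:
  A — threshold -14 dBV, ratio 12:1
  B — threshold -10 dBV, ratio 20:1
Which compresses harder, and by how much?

A, by 2.9 dB

A: 27 dB over, compressed to 2.25 dB over, so 24.75 dB of GR.
B: 23 dB over, compressed to 1.15 dB over, so 21.85 dB of GR.
A applies 2.9 dB more gain reduction.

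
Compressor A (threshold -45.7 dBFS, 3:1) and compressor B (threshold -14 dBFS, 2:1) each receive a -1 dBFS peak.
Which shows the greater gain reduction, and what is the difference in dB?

A: 44.7 dB over, compressed to 14.9 dB over, so 29.8 dB of GR.
B: 13 dB over, compressed to 6.5 dB over, so 6.5 dB of GR.
Difference: 23.3 dB in favour of A.

A, by 23.3 dB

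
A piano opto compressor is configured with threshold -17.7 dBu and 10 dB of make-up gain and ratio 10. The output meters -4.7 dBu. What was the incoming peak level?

Remove make-up: -4.7 − 10 = -14.7 dBu.
The compressed level sits -14.7 − (-17.7) = 3 dB over threshold.
Before 10:1 compression the overshoot was 3 × 10 = 30 dB, so input = -17.7 + 30 = 12.3 dBu.

12.3 dBu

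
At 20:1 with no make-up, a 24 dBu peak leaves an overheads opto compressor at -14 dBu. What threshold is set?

Let T be the threshold. Output overshoot = (input overshoot)/R, so -14 − T = (24 − T)/20.
20·(-14 − T) = 24 − T → 19·T = -280 − 24 = -304.
T = -304/19 = -16 dBu.

-16 dBu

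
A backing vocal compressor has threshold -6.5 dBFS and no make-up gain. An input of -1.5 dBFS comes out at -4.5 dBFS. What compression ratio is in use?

2.5:1

Input overshoot = -1.5 − (-6.5) = 5 dB; output overshoot = -4.5 − (-6.5) = 2 dB.
Ratio = 5 / 2 = 2.5.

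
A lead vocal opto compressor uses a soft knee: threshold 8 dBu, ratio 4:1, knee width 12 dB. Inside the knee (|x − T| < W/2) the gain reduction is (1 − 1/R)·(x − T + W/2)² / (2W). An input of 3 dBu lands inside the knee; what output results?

x − T + W/2 = 3 − 8 + 6 = 1.
GR = (1 − 1/4) × 1² / 24 = 0.75 × 1 / 24 = 0.03125 dB.
Output = 3 − 0.03125 = 2.96875 dBu.

2.96875 dBu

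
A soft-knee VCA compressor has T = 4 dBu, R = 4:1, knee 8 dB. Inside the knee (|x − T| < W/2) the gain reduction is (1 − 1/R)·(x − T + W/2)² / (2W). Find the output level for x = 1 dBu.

x − T + W/2 = 1 − 4 + 4 = 1.
GR = (1 − 1/4) × 1² / 16 = 0.75 × 1 / 16 = 0.046875 dB.
Output = 1 − 0.046875 = 0.953125 dBu.

0.953125 dBu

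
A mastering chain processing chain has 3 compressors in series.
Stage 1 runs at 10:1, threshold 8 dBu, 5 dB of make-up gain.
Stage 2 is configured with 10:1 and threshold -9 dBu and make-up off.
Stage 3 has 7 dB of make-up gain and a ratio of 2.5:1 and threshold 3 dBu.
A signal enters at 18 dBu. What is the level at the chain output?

0.3 dBu

Stage 1: overshoot 10 dB → 10/10 = 1 dB → 9 dBu; +5 dB make-up → 14 dBu.
Stage 2: 14 dBu is 23 dB over -9 dBu; at 10:1 that becomes 2.3 dB over, giving -6.7 dBu.
Stage 3: -6.7 dBu is at or below the 3 dBu threshold — no compression; make-up brings it to 0.3 dBu.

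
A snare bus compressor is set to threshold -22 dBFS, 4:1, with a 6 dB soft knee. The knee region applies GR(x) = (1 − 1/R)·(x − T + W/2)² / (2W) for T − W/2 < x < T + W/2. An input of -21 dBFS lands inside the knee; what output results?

-22 dBFS

x − T + W/2 = -21 − (-22) + 3 = 4.
GR = (1 − 1/4) × 4² / 12 = 0.75 × 16 / 12 = 1 dB.
Output = -21 − 1 = -22 dBFS.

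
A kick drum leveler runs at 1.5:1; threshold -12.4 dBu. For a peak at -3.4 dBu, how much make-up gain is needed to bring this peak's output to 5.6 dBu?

The peak compresses to -12.4 + 9/1.5 = -6.4 dBu.
To reach 5.6 dBu requires 5.6 − (-6.4) = 12 dB of make-up.

12 dB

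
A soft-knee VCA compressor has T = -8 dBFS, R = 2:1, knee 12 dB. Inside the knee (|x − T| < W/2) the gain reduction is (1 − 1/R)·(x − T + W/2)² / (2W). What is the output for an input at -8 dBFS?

x − T + W/2 = -8 − (-8) + 6 = 6.
GR = (1 − 1/2) × 6² / 24 = 0.5 × 36 / 24 = 0.75 dB.
Output = -8 − 0.75 = -8.75 dBFS.

-8.75 dBFS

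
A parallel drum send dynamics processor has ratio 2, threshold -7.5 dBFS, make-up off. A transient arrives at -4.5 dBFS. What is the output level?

-6 dBFS

The input is 3 dB above the -7.5 dBFS threshold.
2:1 compression reduces that to 3/2 = 1.5 dB over.
That puts the output at -6 dBFS.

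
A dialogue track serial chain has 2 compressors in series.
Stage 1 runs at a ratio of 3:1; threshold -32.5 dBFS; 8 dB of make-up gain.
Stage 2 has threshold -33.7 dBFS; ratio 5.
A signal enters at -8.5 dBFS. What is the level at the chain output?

Stage 1: 24 dB above -32.5 dBFS, reduced 3:1 to 8 dB above → -24.5 dBFS; +8 dB make-up → -16.5 dBFS.
Stage 2: overshoot 17.2 dB → 17.2/5 = 3.44 dB → -30.26 dBFS.

-30.26 dBFS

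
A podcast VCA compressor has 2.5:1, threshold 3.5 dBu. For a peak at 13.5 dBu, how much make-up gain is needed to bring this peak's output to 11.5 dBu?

4 dB

Overshoot 10 dB → 10/2.5 = 4 dB after compression, so the compressed level is 3.5 + 4 = 7.5 dBu.
Make-up = target − compressed = 11.5 − 7.5 = 4 dB.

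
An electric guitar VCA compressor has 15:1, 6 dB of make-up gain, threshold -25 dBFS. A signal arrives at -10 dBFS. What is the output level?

-18 dBFS

Overshoot: -10 − (-25) = 15 dB.
15:1 compression reduces that to 15/15 = 1 dB over.
So the level is -25 + 1 = -24 dBFS; make-up adds 6 dB, giving -18 dBFS.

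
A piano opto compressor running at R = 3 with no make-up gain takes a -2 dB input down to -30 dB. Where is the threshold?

-44 dB

Gain reduction = -2 − (-30) = 28 dB; output overshoot = GR / (R − 1) = 28 / 2 = 14 dB.
Threshold = output − output overshoot = -30 − 14 = -44 dB.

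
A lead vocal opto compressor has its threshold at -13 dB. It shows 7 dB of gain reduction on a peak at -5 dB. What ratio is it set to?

Input overshoot = -5 − (-13) = 8 dB.
Output overshoot = 8 − 7 = 1 dB.
Ratio = input overshoot / output overshoot = 8 / 1 = 8.

8:1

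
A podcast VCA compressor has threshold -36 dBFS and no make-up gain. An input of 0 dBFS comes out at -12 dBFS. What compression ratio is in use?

Input overshoot = 0 − (-36) = 36 dB; output overshoot = -12 − (-36) = 24 dB.
Ratio = 36 / 24 = 1.5.

1.5:1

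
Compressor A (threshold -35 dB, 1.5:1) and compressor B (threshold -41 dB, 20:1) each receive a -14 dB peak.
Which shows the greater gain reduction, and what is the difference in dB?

A: 21 dB over, compressed to 14 dB over, so 7 dB of GR.
B: 27 dB over, compressed to 1.35 dB over, so 25.65 dB of GR.
B reduces 18.65 dB more.

B, by 18.65 dB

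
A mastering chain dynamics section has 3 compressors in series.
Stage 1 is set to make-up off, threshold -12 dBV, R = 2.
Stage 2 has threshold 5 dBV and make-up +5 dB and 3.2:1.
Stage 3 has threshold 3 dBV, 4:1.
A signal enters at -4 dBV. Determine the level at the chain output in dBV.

Stage 1: overshoot 8 dB → 8/2 = 4 dB → -8 dBV.
Stage 2: below threshold (-8 ≤ 5); passes unchanged; make-up brings it to -3 dBV.
Stage 3: -3 dBV is at or below the 3 dBV threshold — no compression; output -3 dBV.

-3 dBV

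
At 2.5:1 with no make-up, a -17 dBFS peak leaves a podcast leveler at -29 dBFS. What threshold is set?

-37 dBFS

Gain reduction = -17 − (-29) = 12 dB; output overshoot = GR / (R − 1) = 12 / 1.5 = 8 dB.
Threshold = output − output overshoot = -29 − 8 = -37 dBFS.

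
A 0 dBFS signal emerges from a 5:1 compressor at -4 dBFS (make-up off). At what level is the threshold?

-5 dBFS

Let T be the threshold. Output overshoot = (input overshoot)/R, so -4 − T = (0 − T)/5.
5·(-4 − T) = 0 − T → 4·T = -20 − 0 = -20.
T = -20/4 = -5 dBFS.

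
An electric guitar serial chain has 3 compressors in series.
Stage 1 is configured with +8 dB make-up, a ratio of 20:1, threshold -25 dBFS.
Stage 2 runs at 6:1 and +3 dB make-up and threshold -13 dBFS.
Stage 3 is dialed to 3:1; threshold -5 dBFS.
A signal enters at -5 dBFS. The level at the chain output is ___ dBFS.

Stage 1: overshoot 20 dB → 20/20 = 1 dB → -24 dBFS; +8 dB make-up → -16 dBFS.
Stage 2: -16 dBFS is at or below the -13 dBFS threshold — no compression; make-up brings it to -13 dBFS.
Stage 3: below threshold (-13 ≤ -5); passes unchanged; output -13 dBFS.

-13 dBFS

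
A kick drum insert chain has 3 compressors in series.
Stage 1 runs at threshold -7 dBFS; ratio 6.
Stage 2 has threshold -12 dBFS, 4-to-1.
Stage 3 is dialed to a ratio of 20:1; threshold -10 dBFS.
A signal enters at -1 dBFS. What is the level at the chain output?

-10.5 dBFS

Stage 1: 6 dB above -7 dBFS, reduced 6:1 to 1 dB above → -6 dBFS.
Stage 2: overshoot 6 dB → 6/4 = 1.5 dB → -10.5 dBFS.
Stage 3: -10.5 dBFS is at or below the -10 dBFS threshold — no compression; output -10.5 dBFS.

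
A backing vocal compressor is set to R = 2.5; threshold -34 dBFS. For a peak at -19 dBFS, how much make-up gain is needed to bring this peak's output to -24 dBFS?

4 dB

Without make-up, output = threshold + overshoot/2.5 = -34 + 6 = -28 dBFS.
Gap to target: 4 dB.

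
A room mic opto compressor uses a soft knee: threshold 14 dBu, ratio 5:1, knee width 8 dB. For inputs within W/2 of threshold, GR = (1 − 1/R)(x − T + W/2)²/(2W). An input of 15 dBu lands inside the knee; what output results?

x − T + W/2 = 15 − 14 + 4 = 5.
GR = (1 − 1/5) × 5² / 16 = 0.8 × 25 / 16 = 1.25 dB.
Output = 15 − 1.25 = 13.75 dBu.

13.75 dBu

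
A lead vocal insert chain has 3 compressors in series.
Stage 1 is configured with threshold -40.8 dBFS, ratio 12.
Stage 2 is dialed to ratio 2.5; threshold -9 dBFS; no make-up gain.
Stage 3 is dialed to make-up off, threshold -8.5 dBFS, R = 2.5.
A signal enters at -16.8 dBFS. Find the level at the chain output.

Stage 1: overshoot 24 dB → 24/12 = 2 dB → -38.8 dBFS.
Stage 2: below threshold (-38.8 ≤ -9); passes unchanged; output -38.8 dBFS.
Stage 3: -38.8 dBFS is at or below the -8.5 dBFS threshold — no compression; output -38.8 dBFS.

-38.8 dBFS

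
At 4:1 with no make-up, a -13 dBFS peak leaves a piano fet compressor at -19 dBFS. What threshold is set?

-21 dBFS

Input is 8 dB above T (since output overshoot × R = input overshoot: (-19 − T)·4 = -13 − T gives T = -21 dBFS).
Check: -21 + (-13 − (-21))/4 = -21 + 2 = -19 dBFS. ✓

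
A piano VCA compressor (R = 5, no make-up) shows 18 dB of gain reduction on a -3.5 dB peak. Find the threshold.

-26 dB

Let T be the threshold. Output overshoot = (input overshoot)/R, so -21.5 − T = (-3.5 − T)/5.
5·(-21.5 − T) = -3.5 − T → 4·T = -107.5 − (-3.5) = -104.
T = -104/4 = -26 dB.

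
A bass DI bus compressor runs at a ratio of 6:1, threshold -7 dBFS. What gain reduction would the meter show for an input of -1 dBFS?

5 dB

-1 dBFS exceeds the threshold by 6 dB.
At 6:1, output sits 6/6 = 1 dB above threshold.
GR = overshoot in − overshoot out = 6 − 1 = 5 dB.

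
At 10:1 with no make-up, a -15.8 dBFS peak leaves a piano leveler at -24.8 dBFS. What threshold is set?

Let T be the threshold. Output overshoot = (input overshoot)/R, so -24.8 − T = (-15.8 − T)/10.
10·(-24.8 − T) = -15.8 − T → 9·T = -248 − (-15.8) = -232.2.
T = -232.2/9 = -25.8 dBFS.

-25.8 dBFS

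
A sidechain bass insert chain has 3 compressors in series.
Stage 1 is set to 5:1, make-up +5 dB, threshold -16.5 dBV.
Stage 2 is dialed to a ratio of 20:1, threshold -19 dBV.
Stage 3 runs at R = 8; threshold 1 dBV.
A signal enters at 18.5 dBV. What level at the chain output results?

Stage 1: 35 dB above -16.5 dBV, reduced 5:1 to 7 dB above → -9.5 dBV; +5 dB make-up → -4.5 dBV.
Stage 2: 14.5 dB above -19 dBV, reduced 20:1 to 0.725 dB above → -18.275 dBV.
Stage 3: -18.275 dBV is at or below the 1 dBV threshold — no compression; output -18.275 dBV.

-18.275 dBV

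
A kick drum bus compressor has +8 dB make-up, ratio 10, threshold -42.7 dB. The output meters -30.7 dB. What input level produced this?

Stripping the +8 dB make-up gives -38.7 dB at the gain stage.
That's 4 dB above the -42.7 dB threshold.
Before 10:1 compression the overshoot was 4 × 10 = 40 dB, so input = -42.7 + 40 = -2.7 dB.

-2.7 dB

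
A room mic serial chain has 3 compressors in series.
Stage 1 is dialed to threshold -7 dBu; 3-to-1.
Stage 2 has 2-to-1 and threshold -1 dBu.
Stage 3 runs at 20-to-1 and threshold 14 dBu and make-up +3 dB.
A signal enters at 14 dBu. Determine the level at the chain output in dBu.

2.5 dBu

Stage 1: 14 dBu is 21 dB over -7 dBu; at 3:1 that becomes 7 dB over, giving 0 dBu.
Stage 2: 1 dB above -1 dBu, reduced 2:1 to 0.5 dB above → -0.5 dBu.
Stage 3: -0.5 dBu ≤ 14 dBu, so stage 3 doesn't engage; make-up brings it to 2.5 dBu.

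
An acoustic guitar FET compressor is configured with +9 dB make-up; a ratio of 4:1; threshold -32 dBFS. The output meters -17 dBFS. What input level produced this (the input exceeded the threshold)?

Stripping the +9 dB make-up gives -26 dBFS at the gain stage.
That's 6 dB above the -32 dBFS threshold.
Before 4:1 compression the overshoot was 6 × 4 = 24 dB, so input = -32 + 24 = -8 dBFS.

-8 dBFS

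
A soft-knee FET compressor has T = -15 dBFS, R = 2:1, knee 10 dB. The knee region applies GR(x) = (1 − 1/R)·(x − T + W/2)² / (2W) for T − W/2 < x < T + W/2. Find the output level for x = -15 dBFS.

x − T + W/2 = -15 − (-15) + 5 = 5.
GR = (1 − 1/2) × 5² / 20 = 0.5 × 25 / 20 = 0.625 dB.
Output = -15 − 0.625 = -15.625 dBFS.

-15.625 dBFS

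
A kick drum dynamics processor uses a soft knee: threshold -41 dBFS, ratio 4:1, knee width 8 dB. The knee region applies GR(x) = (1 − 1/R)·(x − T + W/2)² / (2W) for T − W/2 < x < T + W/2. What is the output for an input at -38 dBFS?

x − T + W/2 = -38 − (-41) + 4 = 7.
GR = (1 − 1/4) × 7² / 16 = 0.75 × 49 / 16 = 2.296875 dB.
Output = -38 − 2.296875 = -40.296875 dBFS.

-40.296875 dBFS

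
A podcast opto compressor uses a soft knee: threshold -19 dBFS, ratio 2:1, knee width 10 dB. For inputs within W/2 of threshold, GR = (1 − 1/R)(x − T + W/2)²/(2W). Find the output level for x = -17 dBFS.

x − T + W/2 = -17 − (-19) + 5 = 7.
GR = (1 − 1/2) × 7² / 20 = 0.5 × 49 / 20 = 1.225 dB.
Output = -17 − 1.225 = -18.225 dBFS.

-18.225 dBFS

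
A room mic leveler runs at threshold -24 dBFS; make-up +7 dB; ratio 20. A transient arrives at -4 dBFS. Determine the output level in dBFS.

Overshoot: -4 − (-24) = 20 dB.
At 20:1 the overshoot is divided by 20, leaving 1 dB above threshold.
So the level is -24 + 1 = -23 dBFS; make-up adds 7 dB, giving -16 dBFS.

-16 dBFS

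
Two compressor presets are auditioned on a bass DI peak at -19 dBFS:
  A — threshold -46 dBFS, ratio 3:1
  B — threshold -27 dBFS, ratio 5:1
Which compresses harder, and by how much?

A, by 11.6 dB

A: GR = 27 − 27/3 = 18 dB.
B: GR = 8 − 8/5 = 6.4 dB.
Difference: 11.6 dB in favour of A.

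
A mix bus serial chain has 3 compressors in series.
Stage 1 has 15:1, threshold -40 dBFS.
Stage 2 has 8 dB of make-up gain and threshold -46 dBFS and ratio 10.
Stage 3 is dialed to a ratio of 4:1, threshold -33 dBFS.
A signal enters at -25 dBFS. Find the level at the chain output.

Stage 1: overshoot 15 dB → 15/15 = 1 dB → -39 dBFS.
Stage 2: overshoot 7 dB → 7/10 = 0.7 dB → -45.3 dBFS; +8 dB make-up → -37.3 dBFS.
Stage 3: -37.3 dBFS is at or below the -33 dBFS threshold — no compression; output -37.3 dBFS.

-37.3 dBFS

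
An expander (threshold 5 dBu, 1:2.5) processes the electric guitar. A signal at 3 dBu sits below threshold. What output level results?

0 dBu

Below threshold, a 1:2.5 expander applies gain = (2.5−1)×(T − x) of attenuation.
(2.5−1) × 2 = 3 dB, so output = 3 − 3 = 0 dBu.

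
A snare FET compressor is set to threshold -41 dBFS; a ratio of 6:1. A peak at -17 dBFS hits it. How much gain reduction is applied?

20 dB

-17 dBFS exceeds the threshold by 24 dB.
At 6:1, output sits 24/6 = 4 dB above threshold.
Gain reduction = 24 − 4 = 20 dB.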